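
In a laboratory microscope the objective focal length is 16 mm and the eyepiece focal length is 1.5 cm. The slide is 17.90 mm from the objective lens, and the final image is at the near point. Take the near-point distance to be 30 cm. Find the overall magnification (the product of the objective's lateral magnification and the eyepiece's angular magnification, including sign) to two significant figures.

Convert to cm: f_obj = 16 mm = 1.6 cm; d_o = 17.90 mm = 1.79 cm.
Objective: 1/d_i = 1/f_obj - 1/d_o = 1/1.6 - 1/1.79 = 0.06634 cm^-1, so d_i = 15.074 cm.
m_obj = -d_i/d_o = -15.074/1.79 = -8.421.
Eyepiece angular magnification (image at near point): M_eye = 1 + D/f_e = 1 + 30/1.5 = 21.000.
Overall M = m_obj x M_eye = (-8.421)(21.000) = -176.84.

-180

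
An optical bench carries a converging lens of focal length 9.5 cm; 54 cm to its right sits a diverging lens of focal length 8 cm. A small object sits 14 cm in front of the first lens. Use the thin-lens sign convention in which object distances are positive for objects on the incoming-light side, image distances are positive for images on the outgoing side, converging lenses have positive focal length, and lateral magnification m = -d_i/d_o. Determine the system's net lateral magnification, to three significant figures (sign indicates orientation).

-0.521

Applying the thin-lens equation to the first lens, 1/9.5 = 1/14 + 1/d_i1, which gives d_i1 = 29.556 cm.
Its lateral magnification is m_1 = -d_i1/d_o1 = -(29.556)/14 = -2.1111.
Object distance for lens 2: d_o2 = 54 - 29.556 = 24.444 cm.
Applying the thin-lens equation again with f_2 = -8 cm and d_o2 = 24.444 cm gives d_i2 = -6.027 cm.
m_2 = -(-6.027)/(24.444) = 0.2466.
Overall magnification: m = m_1 m_2 = -0.5205.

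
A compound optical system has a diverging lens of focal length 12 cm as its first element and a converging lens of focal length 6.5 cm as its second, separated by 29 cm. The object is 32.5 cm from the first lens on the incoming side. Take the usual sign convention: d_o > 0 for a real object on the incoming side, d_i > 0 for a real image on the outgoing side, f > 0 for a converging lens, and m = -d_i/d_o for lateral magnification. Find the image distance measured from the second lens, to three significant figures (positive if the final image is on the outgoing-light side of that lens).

7.85 cm

Lens 1: 1/d_i1 = 1/f_1 - 1/d_o1 = 1/(-12) - 1/32.5 = -0.11410 cm^-1, so d_i1 = -8.764 cm.
With d_i1 < 0 the first image is virtual and lies on the object side; the object distance for lens 2 is d_o2 = 29 - (-8.764) = 37.764 cm.
Lens 2: 1/d_i2 = 1/f_2 - 1/d_o2 = 1/6.5 - 1/(37.764) = 0.12737 cm^-1, so d_i2 = 7.851 cm.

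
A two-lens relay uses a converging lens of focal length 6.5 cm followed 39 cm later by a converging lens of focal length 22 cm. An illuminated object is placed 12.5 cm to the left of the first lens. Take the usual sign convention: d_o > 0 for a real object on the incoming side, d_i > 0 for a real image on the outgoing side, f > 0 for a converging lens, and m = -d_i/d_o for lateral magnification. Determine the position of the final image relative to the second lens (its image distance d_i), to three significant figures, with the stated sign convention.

162 cm

Lens 1: 1/d_i1 = 1/f_1 - 1/d_o1 = 1/6.5 - 1/12.5 = 0.07385 cm^-1, so d_i1 = 13.542 cm.
The intermediate image is 13.542 cm to the right of lens 1, so d_o2 = L - d_i1 = 39 - 13.542 = 25.458 cm.
Lens 2: 1/d_i2 = 1/f_2 - 1/d_o2 = 1/22 - 1/(25.458) = 0.00617 cm^-1, so d_i2 = 161.952 cm.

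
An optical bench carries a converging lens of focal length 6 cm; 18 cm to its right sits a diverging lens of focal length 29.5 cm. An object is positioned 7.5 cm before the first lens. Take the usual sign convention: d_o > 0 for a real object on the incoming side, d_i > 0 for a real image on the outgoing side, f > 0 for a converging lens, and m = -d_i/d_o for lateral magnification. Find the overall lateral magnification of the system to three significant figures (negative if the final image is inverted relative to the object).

-6.74

Applying the thin-lens equation to the first lens, 1/6 = 1/7.5 + 1/d_i1, which gives d_i1 = 30.000 cm.
Its lateral magnification is m_1 = -d_i1/d_o1 = -(30.000)/7.5 = -4.0000.
This image would form 30.000 cm past lens 1, i.e. 12.000 cm beyond lens 2, so it is a virtual object for lens 2: d_o2 = 18 - 30.000 = -12.000 cm.
Applying the thin-lens equation again with f_2 = -29.5 cm and d_o2 = -12.000 cm gives d_i2 = 20.229 cm.
m_2 = -(20.229)/(-12.000) = 1.6857.
The system's lateral magnification is m_1 m_2 = (-4.0000)(1.6857) = -6.7429.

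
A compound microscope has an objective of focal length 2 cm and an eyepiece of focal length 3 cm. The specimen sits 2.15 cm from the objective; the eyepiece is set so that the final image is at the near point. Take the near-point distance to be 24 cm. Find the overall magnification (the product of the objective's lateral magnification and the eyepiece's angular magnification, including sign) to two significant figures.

Objective: 1/d_i = 1/f_obj - 1/d_o = 1/2 - 1/2.15 = 0.03488 cm^-1, so d_i = 28.667 cm.
m_obj = -d_i/d_o = -28.667/2.15 = -13.333.
Eyepiece angular magnification (image at near point): M_eye = 1 + D/f_e = 1 + 24/3 = 9.000.
Overall M = m_obj x M_eye = (-13.333)(9.000) = -120.00.

-120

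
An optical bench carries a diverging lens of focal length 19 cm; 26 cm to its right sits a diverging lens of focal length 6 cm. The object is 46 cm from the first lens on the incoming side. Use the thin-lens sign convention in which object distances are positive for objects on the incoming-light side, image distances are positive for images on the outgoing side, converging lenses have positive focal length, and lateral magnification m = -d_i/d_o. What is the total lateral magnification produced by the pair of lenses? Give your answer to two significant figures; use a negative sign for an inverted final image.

0.039

First lens: d_i1 = 1/(1/(-19) - 1/46) = -13.446 cm.
m_1 = -(-13.446)/46 = 0.2923.
With d_i1 < 0 the first image is virtual and lies on the object side; the object distance for lens 2 is d_o2 = 26 - (-13.446) = 39.446 cm.
Second lens: d_i2 = 1/(1/(-6) - 1/(39.446)) = -5.208 cm.
m_2 = -(-5.208)/(39.446) = 0.1320.
Overall magnification: m = m_1 m_2 = 0.0386.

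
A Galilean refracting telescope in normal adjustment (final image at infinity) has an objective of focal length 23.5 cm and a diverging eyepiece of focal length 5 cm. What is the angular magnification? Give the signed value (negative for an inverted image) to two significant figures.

M = -f_obj/f_eye = -23.5/(-5) = 4.700.

4.7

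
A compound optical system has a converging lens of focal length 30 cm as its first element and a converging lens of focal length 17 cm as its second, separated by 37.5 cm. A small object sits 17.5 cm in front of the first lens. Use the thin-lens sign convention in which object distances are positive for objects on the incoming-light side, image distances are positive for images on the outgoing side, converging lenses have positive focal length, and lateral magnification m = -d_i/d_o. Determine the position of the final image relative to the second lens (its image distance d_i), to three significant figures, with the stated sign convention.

First lens: d_i1 = 1/(1/30 - 1/17.5) = -42.000 cm.
The intermediate image is virtual, 42.000 cm to the left of lens 1, so d_o2 = L - d_i1 = 37.5 - (-42.000) = 79.500 cm.
Second lens: d_i2 = 1/(1/17 - 1/(79.500)) = 21.624 cm.

21.6 cm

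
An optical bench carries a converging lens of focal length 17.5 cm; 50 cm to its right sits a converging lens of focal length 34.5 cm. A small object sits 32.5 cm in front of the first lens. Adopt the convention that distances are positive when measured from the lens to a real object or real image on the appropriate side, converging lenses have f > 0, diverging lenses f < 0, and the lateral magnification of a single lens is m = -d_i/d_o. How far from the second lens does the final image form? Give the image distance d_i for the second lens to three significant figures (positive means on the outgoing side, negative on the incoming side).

-18.6 cm

Lens 1: 1/d_i1 = 1/f_1 - 1/d_o1 = 1/17.5 - 1/32.5 = 0.02637 cm^-1, so d_i1 = 37.917 cm.
That image sits 12.083 cm in front of the second lens, so d_o2 = 12.083 cm.
Lens 2: 1/d_i2 = 1/f_2 - 1/d_o2 = 1/34.5 - 1/(12.083) = -0.05377 cm^-1, so d_i2 = -18.597 cm.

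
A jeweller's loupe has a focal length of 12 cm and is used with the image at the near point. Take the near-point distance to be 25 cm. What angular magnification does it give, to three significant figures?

3.08

M = 1 + D/f = 1 + 25/12 = 3.083.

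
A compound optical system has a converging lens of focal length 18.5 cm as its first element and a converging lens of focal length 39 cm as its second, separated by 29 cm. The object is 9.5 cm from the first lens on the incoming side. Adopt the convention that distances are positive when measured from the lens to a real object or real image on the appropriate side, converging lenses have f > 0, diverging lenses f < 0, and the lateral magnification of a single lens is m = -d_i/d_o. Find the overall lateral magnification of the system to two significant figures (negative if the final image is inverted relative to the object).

-8.4

First lens: d_i1 = 1/(1/18.5 - 1/9.5) = -19.528 cm.
m_1 = -(-19.528)/9.5 = 2.0556.
With d_i1 < 0 the first image is virtual and lies on the object side; the object distance for lens 2 is d_o2 = 29 - (-19.528) = 48.528 cm.
Second lens: d_i2 = 1/(1/39 - 1/(48.528)) = 198.638 cm.
m_2 = -(198.638)/(48.528) = -4.0933.
Overall magnification: m = m_1 m_2 = -8.4140.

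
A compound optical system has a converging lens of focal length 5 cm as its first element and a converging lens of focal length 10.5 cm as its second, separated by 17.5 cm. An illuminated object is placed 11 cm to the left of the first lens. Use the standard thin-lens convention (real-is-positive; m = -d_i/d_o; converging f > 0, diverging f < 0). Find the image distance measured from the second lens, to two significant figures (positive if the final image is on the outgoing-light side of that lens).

Applying the thin-lens equation to the first lens, 1/5 = 1/11 + 1/d_i1, which gives d_i1 = 9.167 cm.
The intermediate image is 9.167 cm to the right of lens 1, so d_o2 = L - d_i1 = 17.5 - 9.167 = 8.333 cm.
Applying the thin-lens equation again with f_2 = 10.5 cm and d_o2 = 8.333 cm gives d_i2 = -40.385 cm.

-40 cm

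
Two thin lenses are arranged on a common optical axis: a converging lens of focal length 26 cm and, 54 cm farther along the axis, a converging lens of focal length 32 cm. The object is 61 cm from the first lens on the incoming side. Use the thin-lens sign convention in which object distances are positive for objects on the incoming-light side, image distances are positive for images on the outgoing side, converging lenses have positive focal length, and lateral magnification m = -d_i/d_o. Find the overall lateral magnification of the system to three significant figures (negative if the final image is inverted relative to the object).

-1.02

Applying the thin-lens equation to the first lens, 1/26 = 1/61 + 1/d_i1, which gives d_i1 = 45.314 cm.
Its lateral magnification is m_1 = -d_i1/d_o1 = -(45.314)/61 = -0.7429.
The intermediate image is 45.314 cm to the right of lens 1, so d_o2 = L - d_i1 = 54 - 45.314 = 8.686 cm.
Applying the thin-lens equation again with f_2 = 32 cm and d_o2 = 8.686 cm gives d_i2 = -11.922 cm.
m_2 = -(-11.922)/(8.686) = 1.3725.
The system's lateral magnification is m_1 m_2 = (-0.7429)(1.3725) = -1.0196.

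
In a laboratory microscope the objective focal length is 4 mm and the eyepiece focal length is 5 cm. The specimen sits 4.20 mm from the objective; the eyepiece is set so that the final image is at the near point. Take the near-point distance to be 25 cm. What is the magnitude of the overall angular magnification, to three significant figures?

Convert to cm: f_obj = 4 mm = 0.4 cm; d_o = 4.20 mm = 0.42 cm.
Objective: 1/d_i = 1/f_obj - 1/d_o = 1/0.4 - 1/0.42 = 0.11905 cm^-1, so d_i = 8.400 cm.
m_obj = -d_i/d_o = -8.400/0.42 = -20.000.
Eyepiece angular magnification (image at near point): M_eye = 1 + D/f_e = 1 + 25/5 = 6.000.
Overall M = m_obj x M_eye = (-20.000)(6.000) = -120.00.
|M| = 120.00.

120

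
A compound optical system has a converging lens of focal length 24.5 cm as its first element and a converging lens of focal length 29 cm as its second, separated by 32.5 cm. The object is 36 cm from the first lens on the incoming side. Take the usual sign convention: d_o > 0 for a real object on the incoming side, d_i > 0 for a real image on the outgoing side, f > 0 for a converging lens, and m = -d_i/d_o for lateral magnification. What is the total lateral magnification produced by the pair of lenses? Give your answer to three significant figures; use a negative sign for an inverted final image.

-0.844

Applying the thin-lens equation to the first lens, 1/24.5 = 1/36 + 1/d_i1, which gives d_i1 = 76.696 cm.
Its lateral magnification is m_1 = -d_i1/d_o1 = -(76.696)/36 = -2.1304.
This image would form 76.696 cm past lens 1, i.e. 44.196 cm beyond lens 2, so it is a virtual object for lens 2: d_o2 = 32.5 - 76.696 = -44.196 cm.
Applying the thin-lens equation again with f_2 = 29 cm and d_o2 = -44.196 cm gives d_i2 = 17.510 cm.
m_2 = -(17.510)/(-44.196) = 0.3962.
The system's lateral magnification is m_1 m_2 = (-2.1304)(0.3962) = -0.8441.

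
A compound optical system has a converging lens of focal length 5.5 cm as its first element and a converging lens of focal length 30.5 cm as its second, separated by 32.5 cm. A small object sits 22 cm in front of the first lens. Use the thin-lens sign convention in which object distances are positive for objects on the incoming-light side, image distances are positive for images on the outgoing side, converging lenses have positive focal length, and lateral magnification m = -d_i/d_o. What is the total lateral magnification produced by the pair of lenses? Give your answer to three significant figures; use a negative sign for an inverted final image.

Lens 1: 1/d_i1 = 1/f_1 - 1/d_o1 = 1/5.5 - 1/22 = 0.13636 cm^-1, so d_i1 = 7.333 cm.
m_1 = -(7.333)/22 = -0.3333.
Object distance for lens 2: d_o2 = 32.5 - 7.333 = 25.167 cm.
Lens 2: 1/d_i2 = 1/f_2 - 1/d_o2 = 1/30.5 - 1/(25.167) = -0.00695 cm^-1, so d_i2 = -143.922 cm.
m_2 = -(-143.922)/(25.167) = 5.7188.
Total m = m_1 x m_2 = (-0.3333)(5.7188) = -1.9063.

-1.91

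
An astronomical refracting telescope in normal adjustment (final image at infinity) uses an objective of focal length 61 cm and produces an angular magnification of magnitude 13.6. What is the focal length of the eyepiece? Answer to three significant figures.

|M| = f_obj/f_eye, so f_eye = f_obj/|M| = 61/13.6 = 4.485 cm.

4.49 cm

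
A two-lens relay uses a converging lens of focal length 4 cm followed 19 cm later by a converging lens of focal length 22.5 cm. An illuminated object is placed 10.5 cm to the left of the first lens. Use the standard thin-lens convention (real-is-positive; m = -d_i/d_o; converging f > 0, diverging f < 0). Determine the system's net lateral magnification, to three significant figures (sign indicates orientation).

Applying the thin-lens equation to the first lens, 1/4 = 1/10.5 + 1/d_i1, which gives d_i1 = 6.462 cm.
Its lateral magnification is m_1 = -d_i1/d_o1 = -(6.462)/10.5 = -0.6154.
Object distance for lens 2: d_o2 = 19 - 6.462 = 12.538 cm.
Applying the thin-lens equation again with f_2 = 22.5 cm and d_o2 = 12.538 cm gives d_i2 = -28.320 cm.
m_2 = -(-28.320)/(12.538) = 2.2587.
The system's lateral magnification is m_1 m_2 = (-0.6154)(2.2587) = -1.3900.

-1.39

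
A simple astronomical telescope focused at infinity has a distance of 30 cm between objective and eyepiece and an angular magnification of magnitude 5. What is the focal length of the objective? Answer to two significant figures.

25 cm

In normal adjustment the tube length equals f_obj + f_eye and |M| = f_obj/f_eye.
So f_obj = 5 f_eye and 5 f_eye + f_eye = 30 cm, giving f_eye = 30/6 = 5.000 cm and f_obj = 25.000 cm.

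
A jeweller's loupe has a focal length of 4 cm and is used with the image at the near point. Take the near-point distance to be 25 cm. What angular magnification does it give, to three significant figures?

M = 1 + D/f = 1 + 25/4 = 7.250.

7.25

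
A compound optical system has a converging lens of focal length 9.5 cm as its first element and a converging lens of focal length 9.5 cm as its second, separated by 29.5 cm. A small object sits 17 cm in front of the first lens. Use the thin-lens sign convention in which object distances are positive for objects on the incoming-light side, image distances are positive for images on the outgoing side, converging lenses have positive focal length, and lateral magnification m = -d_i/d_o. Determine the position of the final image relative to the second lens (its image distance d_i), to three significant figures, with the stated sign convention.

Applying the thin-lens equation to the first lens, 1/9.5 = 1/17 + 1/d_i1, which gives d_i1 = 21.533 cm.
The intermediate image is 21.533 cm to the right of lens 1, so d_o2 = L - d_i1 = 29.5 - 21.533 = 7.967 cm.
Applying the thin-lens equation again with f_2 = 9.5 cm and d_o2 = 7.967 cm gives d_i2 = -49.359 cm.

-49.4 cm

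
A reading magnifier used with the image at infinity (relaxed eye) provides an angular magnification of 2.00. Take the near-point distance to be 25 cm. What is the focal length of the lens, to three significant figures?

12.5 cm

For the image at infinity, M = D/f.
f = D/M = 25/2.0 = 12.500 cm.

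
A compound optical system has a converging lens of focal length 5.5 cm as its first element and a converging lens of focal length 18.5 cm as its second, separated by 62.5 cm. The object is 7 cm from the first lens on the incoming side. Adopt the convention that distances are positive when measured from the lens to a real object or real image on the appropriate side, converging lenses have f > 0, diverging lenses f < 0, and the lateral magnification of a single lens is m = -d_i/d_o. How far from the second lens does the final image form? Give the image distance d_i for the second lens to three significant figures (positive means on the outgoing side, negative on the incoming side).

37.2 cm

Lens 1: 1/d_i1 = 1/f_1 - 1/d_o1 = 1/5.5 - 1/7 = 0.03896 cm^-1, so d_i1 = 25.667 cm.
That image sits 36.833 cm in front of the second lens, so d_o2 = 36.833 cm.
Lens 2: 1/d_i2 = 1/f_2 - 1/d_o2 = 1/18.5 - 1/(36.833) = 0.02690 cm^-1, so d_i2 = 37.168 cm.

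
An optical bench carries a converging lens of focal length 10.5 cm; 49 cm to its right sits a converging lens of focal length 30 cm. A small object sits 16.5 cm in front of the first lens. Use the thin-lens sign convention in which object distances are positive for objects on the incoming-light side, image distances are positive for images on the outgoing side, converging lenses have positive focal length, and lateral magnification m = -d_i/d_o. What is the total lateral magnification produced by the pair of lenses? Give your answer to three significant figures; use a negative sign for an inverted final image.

-5.32

First lens: d_i1 = 1/(1/10.5 - 1/16.5) = 28.875 cm.
m_1 = -(28.875)/16.5 = -1.7500.
That image sits 20.125 cm in front of the second lens, so d_o2 = 20.125 cm.
Second lens: d_i2 = 1/(1/30 - 1/(20.125)) = -61.139 cm.
m_2 = -(-61.139)/(20.125) = 3.0380.
Total m = m_1 x m_2 = (-1.7500)(3.0380) = -5.3165.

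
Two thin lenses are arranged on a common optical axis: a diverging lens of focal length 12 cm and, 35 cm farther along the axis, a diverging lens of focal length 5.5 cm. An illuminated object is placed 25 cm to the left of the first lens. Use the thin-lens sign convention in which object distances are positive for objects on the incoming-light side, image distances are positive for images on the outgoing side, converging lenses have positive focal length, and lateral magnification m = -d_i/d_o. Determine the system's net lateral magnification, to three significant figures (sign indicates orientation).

Lens 1: 1/d_i1 = 1/f_1 - 1/d_o1 = 1/(-12) - 1/25 = -0.12333 cm^-1, so d_i1 = -8.108 cm.
m_1 = -(-8.108)/25 = 0.3243.
With d_i1 < 0 the first image is virtual and lies on the object side; the object distance for lens 2 is d_o2 = 35 - (-8.108) = 43.108 cm.
Lens 2: 1/d_i2 = 1/f_2 - 1/d_o2 = 1/(-5.5) - 1/(43.108) = -0.20502 cm^-1, so d_i2 = -4.878 cm.
m_2 = -(-4.878)/(43.108) = 0.1131.
Total m = m_1 x m_2 = (0.3243)(0.1131) = 0.0367.

0.0367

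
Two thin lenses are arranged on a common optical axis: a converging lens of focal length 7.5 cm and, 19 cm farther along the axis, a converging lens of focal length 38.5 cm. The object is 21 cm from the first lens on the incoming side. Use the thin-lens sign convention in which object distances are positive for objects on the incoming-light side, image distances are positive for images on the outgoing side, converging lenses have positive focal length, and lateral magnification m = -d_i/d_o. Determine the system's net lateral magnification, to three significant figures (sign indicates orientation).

Lens 1: 1/d_i1 = 1/f_1 - 1/d_o1 = 1/7.5 - 1/21 = 0.08571 cm^-1, so d_i1 = 11.667 cm.
m_1 = -(11.667)/21 = -0.5556.
Object distance for lens 2: d_o2 = 19 - 11.667 = 7.333 cm.
Lens 2: 1/d_i2 = 1/f_2 - 1/d_o2 = 1/38.5 - 1/(7.333) = -0.11039 cm^-1, so d_i2 = -9.059 cm.
m_2 = -(-9.059)/(7.333) = 1.2353.
Total m = m_1 x m_2 = (-0.5556)(1.2353) = -0.6863.

-0.686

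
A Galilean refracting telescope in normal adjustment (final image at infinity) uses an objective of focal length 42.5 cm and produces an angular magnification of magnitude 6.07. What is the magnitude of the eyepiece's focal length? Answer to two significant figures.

7.0 cm

|M| = f_obj/|f_eye|, so |f_eye| = f_obj/|M| = 42.5/6.07 = 7.002 cm.
(The eyepiece is diverging, so its signed focal length is -7.002 cm.)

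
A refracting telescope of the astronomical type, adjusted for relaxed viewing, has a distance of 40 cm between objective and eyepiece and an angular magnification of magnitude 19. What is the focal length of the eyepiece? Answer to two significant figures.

2.0 cm

In normal adjustment the tube length equals f_obj + f_eye and |M| = f_obj/f_eye.
So f_obj = 19 f_eye and 19 f_eye + f_eye = 40 cm, giving f_eye = 40/20 = 2.000 cm and f_obj = 38.000 cm.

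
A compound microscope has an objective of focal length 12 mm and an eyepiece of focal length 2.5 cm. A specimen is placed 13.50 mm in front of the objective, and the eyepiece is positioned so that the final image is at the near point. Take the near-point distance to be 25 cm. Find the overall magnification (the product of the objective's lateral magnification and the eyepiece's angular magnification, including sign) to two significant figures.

-88

Convert to cm: f_obj = 12 mm = 1.2 cm; d_o = 13.50 mm = 1.35 cm.
Objective: 1/d_i = 1/f_obj - 1/d_o = 1/1.2 - 1/1.35 = 0.09259 cm^-1, so d_i = 10.800 cm.
m_obj = -d_i/d_o = -10.800/1.35 = -8.000.
Eyepiece angular magnification (image at near point): M_eye = 1 + D/f_e = 1 + 25/2.5 = 11.000.
Overall M = m_obj x M_eye = (-8.000)(11.000) = -88.00.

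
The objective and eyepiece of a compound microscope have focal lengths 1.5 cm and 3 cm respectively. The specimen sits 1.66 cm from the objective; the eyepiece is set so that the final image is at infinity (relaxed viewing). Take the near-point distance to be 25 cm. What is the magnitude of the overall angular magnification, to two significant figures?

Objective: 1/d_i = 1/f_obj - 1/d_o = 1/1.5 - 1/1.66 = 0.06426 cm^-1, so d_i = 15.563 cm.
m_obj = -d_i/d_o = -15.563/1.66 = -9.375.
Eyepiece angular magnification (image at infinity): M_eye = D/f_e = 25/3 = 8.333.
Overall M = m_obj x M_eye = (-9.375)(8.333) = -78.13.
|M| = 78.13.

78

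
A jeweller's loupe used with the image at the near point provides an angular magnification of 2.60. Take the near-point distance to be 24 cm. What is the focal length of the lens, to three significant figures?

15.0 cm

For the image at the near point, M = 1 + D/f.
f = D/(M - 1) = 24/(2.6 - 1) = 15.000 cm.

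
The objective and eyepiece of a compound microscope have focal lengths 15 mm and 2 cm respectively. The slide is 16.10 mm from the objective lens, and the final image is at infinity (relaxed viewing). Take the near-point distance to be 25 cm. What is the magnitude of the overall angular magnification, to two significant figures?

Convert to cm: f_obj = 15 mm = 1.5 cm; d_o = 16.10 mm = 1.61 cm.
Objective: 1/d_i = 1/f_obj - 1/d_o = 1/1.5 - 1/1.61 = 0.04555 cm^-1, so d_i = 21.955 cm.
m_obj = -d_i/d_o = -21.955/1.61 = -13.636.
Eyepiece angular magnification (image at infinity): M_eye = D/f_e = 25/2 = 12.500.
Overall M = m_obj x M_eye = (-13.636)(12.500) = -170.45.
|M| = 170.45.

170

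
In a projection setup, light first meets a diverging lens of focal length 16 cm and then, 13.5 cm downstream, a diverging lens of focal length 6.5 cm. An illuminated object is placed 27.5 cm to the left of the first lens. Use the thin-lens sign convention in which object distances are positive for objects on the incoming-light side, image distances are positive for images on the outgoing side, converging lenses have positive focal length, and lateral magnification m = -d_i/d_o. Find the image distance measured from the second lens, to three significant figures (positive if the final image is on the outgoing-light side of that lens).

-5.10 cm

Lens 1: 1/d_i1 = 1/f_1 - 1/d_o1 = 1/(-16) - 1/27.5 = -0.09886 cm^-1, so d_i1 = -10.115 cm.
The intermediate image is virtual, 10.115 cm to the left of lens 1, so d_o2 = L - d_i1 = 13.5 - (-10.115) = 23.615 cm.
Lens 2: 1/d_i2 = 1/f_2 - 1/d_o2 = 1/(-6.5) - 1/(23.615) = -0.19619 cm^-1, so d_i2 = -5.097 cm.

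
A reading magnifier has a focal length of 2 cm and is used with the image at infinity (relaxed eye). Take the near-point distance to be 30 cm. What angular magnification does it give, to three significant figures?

M = D/f = 30/2 = 15.000.

15.0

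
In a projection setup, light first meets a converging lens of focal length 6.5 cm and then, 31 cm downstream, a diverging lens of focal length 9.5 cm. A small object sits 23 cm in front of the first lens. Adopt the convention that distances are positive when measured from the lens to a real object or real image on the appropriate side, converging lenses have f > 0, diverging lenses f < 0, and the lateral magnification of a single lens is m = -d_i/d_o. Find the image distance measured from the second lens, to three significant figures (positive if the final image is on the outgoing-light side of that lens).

-6.63 cm

Applying the thin-lens equation to the first lens, 1/6.5 = 1/23 + 1/d_i1, which gives d_i1 = 9.061 cm.
Object distance for lens 2: d_o2 = 31 - 9.061 = 21.939 cm.
Applying the thin-lens equation again with f_2 = -9.5 cm and d_o2 = 21.939 cm gives d_i2 = -6.629 cm.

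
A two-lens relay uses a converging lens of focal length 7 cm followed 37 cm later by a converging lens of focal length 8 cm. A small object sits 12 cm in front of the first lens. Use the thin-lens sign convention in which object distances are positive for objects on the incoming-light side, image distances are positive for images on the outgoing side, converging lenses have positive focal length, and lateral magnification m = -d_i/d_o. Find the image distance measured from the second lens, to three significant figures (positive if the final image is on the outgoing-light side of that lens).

Lens 1: 1/d_i1 = 1/f_1 - 1/d_o1 = 1/7 - 1/12 = 0.05952 cm^-1, so d_i1 = 16.800 cm.
That image sits 20.200 cm in front of the second lens, so d_o2 = 20.200 cm.
Lens 2: 1/d_i2 = 1/f_2 - 1/d_o2 = 1/8 - 1/(20.200) = 0.07550 cm^-1, so d_i2 = 13.246 cm.

13.2 cm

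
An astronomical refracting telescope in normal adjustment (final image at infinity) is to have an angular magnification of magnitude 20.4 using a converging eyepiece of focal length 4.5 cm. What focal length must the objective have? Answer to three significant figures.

91.8 cm

|M| = f_obj/|f_eye|, so f_obj = |M| x |f_eye| = 20.4 x 4.5 = 91.800 cm.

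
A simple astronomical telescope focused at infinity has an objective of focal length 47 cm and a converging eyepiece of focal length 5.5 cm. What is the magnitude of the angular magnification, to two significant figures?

8.5

|M| = f_obj/|f_eye| = 47/5.5 = 8.545.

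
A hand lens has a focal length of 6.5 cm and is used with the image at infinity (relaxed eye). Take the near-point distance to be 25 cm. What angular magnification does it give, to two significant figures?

3.8

M = D/f = 25/6.5 = 3.846.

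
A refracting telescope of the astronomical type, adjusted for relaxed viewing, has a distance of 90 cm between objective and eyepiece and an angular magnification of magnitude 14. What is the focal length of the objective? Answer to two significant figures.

In normal adjustment the tube length equals f_obj + f_eye and |M| = f_obj/f_eye.
So f_obj = 14 f_eye and 14 f_eye + f_eye = 90 cm, giving f_eye = 90/15 = 6.000 cm and f_obj = 84.000 cm.

84 cm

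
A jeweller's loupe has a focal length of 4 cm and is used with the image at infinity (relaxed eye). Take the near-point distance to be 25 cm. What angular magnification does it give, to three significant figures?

6.25

M = D/f = 25/4 = 6.250.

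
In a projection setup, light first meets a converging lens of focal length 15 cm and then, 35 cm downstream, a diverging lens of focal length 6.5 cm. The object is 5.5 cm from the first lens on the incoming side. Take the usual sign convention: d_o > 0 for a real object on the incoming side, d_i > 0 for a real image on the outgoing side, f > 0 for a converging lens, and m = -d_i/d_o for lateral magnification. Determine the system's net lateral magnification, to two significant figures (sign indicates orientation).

Applying the thin-lens equation to the first lens, 1/15 = 1/5.5 + 1/d_i1, which gives d_i1 = -8.684 cm.
Its lateral magnification is m_1 = -d_i1/d_o1 = -(-8.684)/5.5 = 1.5789.
The intermediate image is virtual, 8.684 cm to the left of lens 1, so d_o2 = L - d_i1 = 35 - (-8.684) = 43.684 cm.
Applying the thin-lens equation again with f_2 = -6.5 cm and d_o2 = 43.684 cm gives d_i2 = -5.658 cm.
m_2 = -(-5.658)/(43.684) = 0.1295.
Total m = m_1 x m_2 = (1.5789)(0.1295) = 0.2045.

0.20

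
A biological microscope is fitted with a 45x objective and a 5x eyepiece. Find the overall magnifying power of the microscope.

225

The overall magnification of a compound microscope is the product of the objective and eyepiece magnifications:
M = M_obj x M_eye = 45 x 5 = 225.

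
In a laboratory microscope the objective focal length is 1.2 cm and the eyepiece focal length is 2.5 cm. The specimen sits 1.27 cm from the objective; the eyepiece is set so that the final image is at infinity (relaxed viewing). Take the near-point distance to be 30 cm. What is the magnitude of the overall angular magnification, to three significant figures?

Objective: 1/d_i = 1/f_obj - 1/d_o = 1/1.2 - 1/1.27 = 0.04593 cm^-1, so d_i = 21.771 cm.
m_obj = -d_i/d_o = -21.771/1.27 = -17.143.
Eyepiece angular magnification (image at infinity): M_eye = D/f_e = 30/2.5 = 12.000.
Overall M = m_obj x M_eye = (-17.143)(12.000) = -205.71.
|M| = 205.71.

206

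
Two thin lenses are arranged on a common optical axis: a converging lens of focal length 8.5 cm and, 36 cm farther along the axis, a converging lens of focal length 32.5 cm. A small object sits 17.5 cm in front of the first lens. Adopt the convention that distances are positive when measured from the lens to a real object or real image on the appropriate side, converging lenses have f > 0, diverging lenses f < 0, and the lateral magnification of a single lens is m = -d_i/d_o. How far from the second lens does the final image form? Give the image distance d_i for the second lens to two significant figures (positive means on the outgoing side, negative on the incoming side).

-49 cm

First lens: d_i1 = 1/(1/8.5 - 1/17.5) = 16.528 cm.
Object distance for lens 2: d_o2 = 36 - 16.528 = 19.472 cm.
Second lens: d_i2 = 1/(1/32.5 - 1/(19.472)) = -48.577 cm.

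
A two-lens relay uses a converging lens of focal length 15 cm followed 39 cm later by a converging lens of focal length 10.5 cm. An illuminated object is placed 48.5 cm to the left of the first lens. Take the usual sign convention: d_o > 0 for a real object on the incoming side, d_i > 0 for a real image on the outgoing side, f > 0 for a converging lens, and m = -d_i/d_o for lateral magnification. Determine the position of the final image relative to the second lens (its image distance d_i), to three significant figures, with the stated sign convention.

26.8 cm

Applying the thin-lens equation to the first lens, 1/15 = 1/48.5 + 1/d_i1, which gives d_i1 = 21.716 cm.
The intermediate image is 21.716 cm to the right of lens 1, so d_o2 = L - d_i1 = 39 - 21.716 = 17.284 cm.
Applying the thin-lens equation again with f_2 = 10.5 cm and d_o2 = 17.284 cm gives d_i2 = 26.752 cm.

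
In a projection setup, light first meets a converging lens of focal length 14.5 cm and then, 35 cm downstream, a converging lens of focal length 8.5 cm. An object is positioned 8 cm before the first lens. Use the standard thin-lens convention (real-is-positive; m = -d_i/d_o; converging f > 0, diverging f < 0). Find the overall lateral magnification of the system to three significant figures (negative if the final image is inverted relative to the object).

Applying the thin-lens equation to the first lens, 1/14.5 = 1/8 + 1/d_i1, which gives d_i1 = -17.846 cm.
Its lateral magnification is m_1 = -d_i1/d_o1 = -(-17.846)/8 = 2.2308.
With d_i1 < 0 the first image is virtual and lies on the object side; the object distance for lens 2 is d_o2 = 35 - (-17.846) = 52.846 cm.
Applying the thin-lens equation again with f_2 = 8.5 cm and d_o2 = 52.846 cm gives d_i2 = 10.129 cm.
m_2 = -(10.129)/(52.846) = -0.1917.
The system's lateral magnification is m_1 m_2 = (2.2308)(-0.1917) = -0.4276.

-0.428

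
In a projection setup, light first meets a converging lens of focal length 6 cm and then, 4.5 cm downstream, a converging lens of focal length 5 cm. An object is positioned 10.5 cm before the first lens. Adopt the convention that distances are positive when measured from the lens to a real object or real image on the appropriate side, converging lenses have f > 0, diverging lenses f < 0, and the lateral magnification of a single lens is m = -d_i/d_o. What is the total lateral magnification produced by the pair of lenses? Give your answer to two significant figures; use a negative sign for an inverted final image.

Applying the thin-lens equation to the first lens, 1/6 = 1/10.5 + 1/d_i1, which gives d_i1 = 14.000 cm.
Its lateral magnification is m_1 = -d_i1/d_o1 = -(14.000)/10.5 = -1.3333.
Since 14.000 cm > 4.5 cm, the first image lies past the second lens and serves as a virtual object: d_o2 = L - d_i1 = -9.500 cm.
Applying the thin-lens equation again with f_2 = 5 cm and d_o2 = -9.500 cm gives d_i2 = 3.276 cm.
m_2 = -(3.276)/(-9.500) = 0.3448.
Total m = m_1 x m_2 = (-1.3333)(0.3448) = -0.4598.

-0.46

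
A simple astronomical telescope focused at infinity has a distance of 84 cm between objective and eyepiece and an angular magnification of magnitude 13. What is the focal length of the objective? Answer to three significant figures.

In normal adjustment the tube length equals f_obj + f_eye and |M| = f_obj/f_eye.
So f_obj = 13 f_eye and 13 f_eye + f_eye = 84 cm, giving f_eye = 84/14 = 6.000 cm and f_obj = 78.000 cm.

78.0 cm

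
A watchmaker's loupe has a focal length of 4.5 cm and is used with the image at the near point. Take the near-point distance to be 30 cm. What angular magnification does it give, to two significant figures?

M = 1 + D/f = 1 + 30/4.5 = 7.667.

7.7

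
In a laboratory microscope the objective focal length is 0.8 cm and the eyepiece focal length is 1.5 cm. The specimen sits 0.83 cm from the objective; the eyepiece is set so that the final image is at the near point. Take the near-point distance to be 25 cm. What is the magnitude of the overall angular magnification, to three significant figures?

Objective: 1/d_i = 1/f_obj - 1/d_o = 1/0.8 - 1/0.83 = 0.04518 cm^-1, so d_i = 22.133 cm.
m_obj = -d_i/d_o = -22.133/0.83 = -26.667.
Eyepiece angular magnification (image at near point): M_eye = 1 + D/f_e = 1 + 25/1.5 = 17.667.
Overall M = m_obj x M_eye = (-26.667)(17.667) = -471.11.
|M| = 471.11.

471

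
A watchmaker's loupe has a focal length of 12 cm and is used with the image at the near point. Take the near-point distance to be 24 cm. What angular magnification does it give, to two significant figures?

3.0

M = 1 + D/f = 1 + 24/12 = 3.000.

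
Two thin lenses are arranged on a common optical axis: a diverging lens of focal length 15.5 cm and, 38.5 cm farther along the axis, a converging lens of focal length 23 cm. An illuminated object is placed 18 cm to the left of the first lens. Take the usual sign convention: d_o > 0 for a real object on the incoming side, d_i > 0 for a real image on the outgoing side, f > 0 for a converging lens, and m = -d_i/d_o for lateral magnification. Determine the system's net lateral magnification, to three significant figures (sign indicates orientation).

-0.447

Lens 1: 1/d_i1 = 1/f_1 - 1/d_o1 = 1/(-15.5) - 1/18 = -0.12007 cm^-1, so d_i1 = -8.328 cm.
m_1 = -(-8.328)/18 = 0.4627.
With d_i1 < 0 the first image is virtual and lies on the object side; the object distance for lens 2 is d_o2 = 38.5 - (-8.328) = 46.828 cm.
Lens 2: 1/d_i2 = 1/f_2 - 1/d_o2 = 1/23 - 1/(46.828) = 0.02212 cm^-1, so d_i2 = 45.200 cm.
m_2 = -(45.200)/(46.828) = -0.9652.
Total m = m_1 x m_2 = (0.4627)(-0.9652) = -0.4466.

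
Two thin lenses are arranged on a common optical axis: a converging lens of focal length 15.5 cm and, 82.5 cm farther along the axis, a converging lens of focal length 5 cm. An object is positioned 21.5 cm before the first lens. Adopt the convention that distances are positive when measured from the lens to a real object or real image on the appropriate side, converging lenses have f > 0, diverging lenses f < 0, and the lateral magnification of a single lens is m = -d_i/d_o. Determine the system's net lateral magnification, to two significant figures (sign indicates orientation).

Applying the thin-lens equation to the first lens, 1/15.5 = 1/21.5 + 1/d_i1, which gives d_i1 = 55.542 cm.
Its lateral magnification is m_1 = -d_i1/d_o1 = -(55.542)/21.5 = -2.5833.
That image sits 26.958 cm in front of the second lens, so d_o2 = 26.958 cm.
Applying the thin-lens equation again with f_2 = 5 cm and d_o2 = 26.958 cm gives d_i2 = 6.139 cm.
m_2 = -(6.139)/(26.958) = -0.2277.
The system's lateral magnification is m_1 m_2 = (-2.5833)(-0.2277) = 0.5882.

0.59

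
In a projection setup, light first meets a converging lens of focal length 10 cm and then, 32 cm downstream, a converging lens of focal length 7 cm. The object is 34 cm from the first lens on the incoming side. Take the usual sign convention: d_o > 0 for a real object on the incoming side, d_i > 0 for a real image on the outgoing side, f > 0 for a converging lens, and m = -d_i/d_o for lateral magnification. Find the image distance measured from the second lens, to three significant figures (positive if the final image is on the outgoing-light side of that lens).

11.5 cm

Applying the thin-lens equation to the first lens, 1/10 = 1/34 + 1/d_i1, which gives d_i1 = 14.167 cm.
Object distance for lens 2: d_o2 = 32 - 14.167 = 17.833 cm.
Applying the thin-lens equation again with f_2 = 7 cm and d_o2 = 17.833 cm gives d_i2 = 11.523 cm.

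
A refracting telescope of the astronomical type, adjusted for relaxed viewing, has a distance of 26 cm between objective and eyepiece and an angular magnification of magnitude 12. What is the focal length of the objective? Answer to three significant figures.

24.0 cm

In normal adjustment the tube length equals f_obj + f_eye and |M| = f_obj/f_eye.
So f_obj = 12 f_eye and 12 f_eye + f_eye = 26 cm, giving f_eye = 26/13 = 2.000 cm and f_obj = 24.000 cm.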